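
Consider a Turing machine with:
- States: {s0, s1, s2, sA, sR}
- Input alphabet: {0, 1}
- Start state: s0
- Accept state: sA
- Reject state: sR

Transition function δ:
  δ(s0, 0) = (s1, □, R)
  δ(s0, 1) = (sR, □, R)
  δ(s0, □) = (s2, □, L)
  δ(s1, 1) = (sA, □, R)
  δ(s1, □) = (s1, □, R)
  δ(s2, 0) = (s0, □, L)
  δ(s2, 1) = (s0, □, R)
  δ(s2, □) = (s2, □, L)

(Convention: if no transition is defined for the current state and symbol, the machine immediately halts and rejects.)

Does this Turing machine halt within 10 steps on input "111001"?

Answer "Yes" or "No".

Execution trace:
Initial: [s0]111001
Step 1: δ(s0, 1) = (sR, □, R) → □[sR]11001

The machine reaches the reject state sR and halts.
The machine halted after 1 step (within the 10-step bound).

Answer: Yes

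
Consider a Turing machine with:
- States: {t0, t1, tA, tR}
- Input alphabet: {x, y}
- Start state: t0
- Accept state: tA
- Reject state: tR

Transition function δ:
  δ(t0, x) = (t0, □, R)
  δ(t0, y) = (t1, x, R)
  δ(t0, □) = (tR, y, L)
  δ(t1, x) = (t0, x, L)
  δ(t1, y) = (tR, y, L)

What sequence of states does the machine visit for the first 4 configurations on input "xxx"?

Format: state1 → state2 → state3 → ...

Execution trace:
Initial: [t0]xxx
Step 1: δ(t0, x) = (t0, □, R) → □[t0]xx
Step 2: δ(t0, x) = (t0, □, R) → □□[t0]x
Step 3: δ(t0, x) = (t0, □, R) → □□□[t0]□

State sequence: t0 → t0 → t0 → t0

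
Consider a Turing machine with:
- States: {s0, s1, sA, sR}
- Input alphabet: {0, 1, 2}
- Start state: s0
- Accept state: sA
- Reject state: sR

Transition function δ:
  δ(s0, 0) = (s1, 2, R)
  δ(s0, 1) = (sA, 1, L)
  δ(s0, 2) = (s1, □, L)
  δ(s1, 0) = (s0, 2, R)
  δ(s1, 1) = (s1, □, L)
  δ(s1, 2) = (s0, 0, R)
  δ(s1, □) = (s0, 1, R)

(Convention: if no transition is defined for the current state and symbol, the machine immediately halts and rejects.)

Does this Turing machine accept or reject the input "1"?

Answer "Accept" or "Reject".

Execution trace:
Initial: [s0]1
Step 1: δ(s0, 1) = (sA, 1, L) → [sA]□1

The machine reaches the accept state sA and halts.

Answer: Accept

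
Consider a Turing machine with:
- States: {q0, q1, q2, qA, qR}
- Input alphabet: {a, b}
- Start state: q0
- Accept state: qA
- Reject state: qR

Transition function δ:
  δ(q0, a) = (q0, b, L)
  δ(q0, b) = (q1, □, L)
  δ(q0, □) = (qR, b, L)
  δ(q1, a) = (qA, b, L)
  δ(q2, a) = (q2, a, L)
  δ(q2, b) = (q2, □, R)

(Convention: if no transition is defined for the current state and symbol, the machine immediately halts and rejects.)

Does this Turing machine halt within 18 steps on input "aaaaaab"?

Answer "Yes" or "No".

Execution trace:
Initial: [q0]aaaaaab
Step 1: δ(q0, a) = (q0, b, L) → [q0]□baaaaab
Step 2: δ(q0, □) = (qR, b, L) → [qR]□bbaaaaab

The machine reaches the reject state qR and halts.
The machine halted after 2 steps (within the 18-step bound).

Answer: Yes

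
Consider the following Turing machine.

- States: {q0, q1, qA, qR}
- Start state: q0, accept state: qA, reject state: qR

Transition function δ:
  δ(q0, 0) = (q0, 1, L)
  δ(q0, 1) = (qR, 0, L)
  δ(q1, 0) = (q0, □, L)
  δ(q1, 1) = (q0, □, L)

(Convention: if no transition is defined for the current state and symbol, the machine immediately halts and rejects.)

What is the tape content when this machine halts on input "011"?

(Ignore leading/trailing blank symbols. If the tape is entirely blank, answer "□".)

Execution trace:
Initial: [q0]011
Step 1: δ(q0, 0) = (q0, 1, L) → [q0]□111

No transition is defined for δ(q0, □). By convention the machine halts and rejects.

Final tape (ignoring leading/trailing blanks): 111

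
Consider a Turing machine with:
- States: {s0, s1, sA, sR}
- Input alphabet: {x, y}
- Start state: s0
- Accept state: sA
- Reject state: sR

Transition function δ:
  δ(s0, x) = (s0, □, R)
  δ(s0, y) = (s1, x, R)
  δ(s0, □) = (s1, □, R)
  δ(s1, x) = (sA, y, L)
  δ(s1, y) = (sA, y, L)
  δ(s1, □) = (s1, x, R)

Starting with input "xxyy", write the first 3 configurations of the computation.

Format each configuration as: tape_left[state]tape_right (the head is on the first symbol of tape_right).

Transitions applied:
Step 1: δ(s0, x) = (s0, □, R)
Step 2: δ(s0, x) = (s0, □, R)

The first 3 configurations are:
[s0]xxyy ⊢ □[s0]xyy ⊢ □□[s0]yy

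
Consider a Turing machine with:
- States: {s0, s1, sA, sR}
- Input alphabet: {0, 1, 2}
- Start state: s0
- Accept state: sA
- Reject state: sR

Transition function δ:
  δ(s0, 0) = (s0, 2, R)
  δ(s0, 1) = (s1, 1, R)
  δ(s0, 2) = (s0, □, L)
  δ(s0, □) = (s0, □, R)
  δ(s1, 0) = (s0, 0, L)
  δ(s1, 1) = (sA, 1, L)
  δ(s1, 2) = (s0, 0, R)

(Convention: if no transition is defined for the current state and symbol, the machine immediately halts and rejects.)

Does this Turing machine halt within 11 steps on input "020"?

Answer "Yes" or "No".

Execution trace:
Initial: [s0]020
Step 1: δ(s0, 0) = (s0, 2, R) → 2[s0]20
Step 2: δ(s0, 2) = (s0, □, L) → [s0]2□0
Step 3: δ(s0, 2) = (s0, □, L) → [s0]□□□0
Step 4: δ(s0, □) = (s0, □, R) → □[s0]□□0
Step 5: δ(s0, □) = (s0, □, R) → □□[s0]□0
Step 6: δ(s0, □) = (s0, □, R) → □□□[s0]0
Step 7: δ(s0, 0) = (s0, 2, R) → □□□2[s0]□
Step 8: δ(s0, □) = (s0, □, R) → □□□2□[s0]□
Step 9: δ(s0, □) = (s0, □, R) → □□□2□□[s0]□
Step 10: δ(s0, □) = (s0, □, R) → □□□2□□□[s0]□
Step 11: δ(s0, □) = (s0, □, R) → □□□2□□□□[s0]□

The machine has not reached a halting state after 11 steps.
The machine did not halt within the 11-step bound.

Answer: No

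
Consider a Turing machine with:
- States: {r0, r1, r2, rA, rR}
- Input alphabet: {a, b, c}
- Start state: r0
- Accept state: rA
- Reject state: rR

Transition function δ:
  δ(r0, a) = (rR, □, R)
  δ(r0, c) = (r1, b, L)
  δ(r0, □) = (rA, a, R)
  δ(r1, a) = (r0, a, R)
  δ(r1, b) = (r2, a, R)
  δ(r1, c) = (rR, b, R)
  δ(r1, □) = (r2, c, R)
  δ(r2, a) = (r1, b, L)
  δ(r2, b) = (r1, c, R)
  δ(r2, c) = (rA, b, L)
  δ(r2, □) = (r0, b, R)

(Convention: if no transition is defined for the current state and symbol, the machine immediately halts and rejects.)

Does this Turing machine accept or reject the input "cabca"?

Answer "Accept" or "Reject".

Execution trace:
Initial: [r0]cabca
Step 1: δ(r0, c) = (r1, b, L) → [r1]□babca
Step 2: δ(r1, □) = (r2, c, R) → c[r2]babca
Step 3: δ(r2, b) = (r1, c, R) → cc[r1]abca
Step 4: δ(r1, a) = (r0, a, R) → cca[r0]bca

No transition is defined for δ(r0, b). By convention the machine halts and rejects.

Answer: Reject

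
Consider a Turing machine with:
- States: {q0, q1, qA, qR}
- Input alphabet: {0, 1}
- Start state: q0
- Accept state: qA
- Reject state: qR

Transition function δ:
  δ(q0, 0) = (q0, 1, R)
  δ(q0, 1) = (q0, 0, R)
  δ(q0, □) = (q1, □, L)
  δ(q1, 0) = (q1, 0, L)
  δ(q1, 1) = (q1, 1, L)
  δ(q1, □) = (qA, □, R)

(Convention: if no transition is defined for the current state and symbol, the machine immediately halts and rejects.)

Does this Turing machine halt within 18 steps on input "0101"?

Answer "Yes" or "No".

Execution trace:
Initial: [q0]0101
Step 1: δ(q0, 0) = (q0, 1, R) → 1[q0]101
Step 2: δ(q0, 1) = (q0, 0, R) → 10[q0]01
Step 3: δ(q0, 0) = (q0, 1, R) → 101[q0]1
Step 4: δ(q0, 1) = (q0, 0, R) → 1010[q0]□
Step 5: δ(q0, □) = (q1, □, L) → 101[q1]0□
Step 6: δ(q1, 0) = (q1, 0, L) → 10[q1]10□
Step 7: δ(q1, 1) = (q1, 1, L) → 1[q1]010□
Step 8: δ(q1, 0) = (q1, 0, L) → [q1]1010□
Step 9: δ(q1, 1) = (q1, 1, L) → [q1]□1010□
Step 10: δ(q1, □) = (qA, □, R) → □[qA]1010□

The machine reaches the accept state qA and halts.
The machine halted after 10 steps (within the 18-step bound).

Answer: Yes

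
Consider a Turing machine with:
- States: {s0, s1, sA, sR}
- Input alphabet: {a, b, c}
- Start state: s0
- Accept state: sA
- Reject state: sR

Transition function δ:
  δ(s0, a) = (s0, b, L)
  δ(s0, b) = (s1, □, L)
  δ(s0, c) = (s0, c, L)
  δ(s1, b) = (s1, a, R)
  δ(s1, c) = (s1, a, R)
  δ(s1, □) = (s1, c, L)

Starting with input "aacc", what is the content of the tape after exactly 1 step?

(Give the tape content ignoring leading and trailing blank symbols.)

Execution trace:
Initial: [s0]aacc
Step 1: δ(s0, a) = (s0, b, L) → [s0]□bacc

No transition is defined for δ(s0, □). By convention the machine halts and rejects.

After 1 step, the tape (ignoring leading/trailing blanks) is: bacc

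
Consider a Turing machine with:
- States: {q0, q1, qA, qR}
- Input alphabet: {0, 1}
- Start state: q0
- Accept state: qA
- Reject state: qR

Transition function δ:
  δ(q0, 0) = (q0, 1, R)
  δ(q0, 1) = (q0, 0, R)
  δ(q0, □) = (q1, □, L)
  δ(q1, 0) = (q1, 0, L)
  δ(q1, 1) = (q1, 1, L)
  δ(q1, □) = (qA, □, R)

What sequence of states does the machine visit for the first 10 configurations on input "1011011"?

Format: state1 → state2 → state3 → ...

Execution trace:
Initial: [q0]1011011
Step 1: δ(q0, 1) = (q0, 0, R) → 0[q0]011011
Step 2: δ(q0, 0) = (q0, 1, R) → 01[q0]11011
Step 3: δ(q0, 1) = (q0, 0, R) → 010[q0]1011
Step 4: δ(q0, 1) = (q0, 0, R) → 0100[q0]011
Step 5: δ(q0, 0) = (q0, 1, R) → 01001[q0]11
Step 6: δ(q0, 1) = (q0, 0, R) → 010010[q0]1
Step 7: δ(q0, 1) = (q0, 0, R) → 0100100[q0]□
Step 8: δ(q0, □) = (q1, □, L) → 010010[q1]0□
Step 9: δ(q1, 0) = (q1, 0, L) → 01001[q1]00□

State sequence: q0 → q0 → q0 → q0 → q0 → q0 → q0 → q0 → q1 → q1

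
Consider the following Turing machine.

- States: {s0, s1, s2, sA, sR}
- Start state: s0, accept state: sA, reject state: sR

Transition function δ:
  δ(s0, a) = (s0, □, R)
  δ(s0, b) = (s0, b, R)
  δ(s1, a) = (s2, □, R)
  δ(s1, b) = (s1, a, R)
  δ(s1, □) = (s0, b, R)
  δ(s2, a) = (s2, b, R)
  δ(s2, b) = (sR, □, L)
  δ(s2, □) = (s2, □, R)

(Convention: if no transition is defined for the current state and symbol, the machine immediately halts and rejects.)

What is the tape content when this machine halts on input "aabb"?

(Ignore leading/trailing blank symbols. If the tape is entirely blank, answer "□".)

Execution trace:
Initial: [s0]aabb
Step 1: δ(s0, a) = (s0, □, R) → □[s0]abb
Step 2: δ(s0, a) = (s0, □, R) → □□[s0]bb
Step 3: δ(s0, b) = (s0, b, R) → □□b[s0]b
Step 4: δ(s0, b) = (s0, b, R) → □□bb[s0]□

No transition is defined for δ(s0, □). By convention the machine halts and rejects.

Final tape (ignoring leading/trailing blanks): bb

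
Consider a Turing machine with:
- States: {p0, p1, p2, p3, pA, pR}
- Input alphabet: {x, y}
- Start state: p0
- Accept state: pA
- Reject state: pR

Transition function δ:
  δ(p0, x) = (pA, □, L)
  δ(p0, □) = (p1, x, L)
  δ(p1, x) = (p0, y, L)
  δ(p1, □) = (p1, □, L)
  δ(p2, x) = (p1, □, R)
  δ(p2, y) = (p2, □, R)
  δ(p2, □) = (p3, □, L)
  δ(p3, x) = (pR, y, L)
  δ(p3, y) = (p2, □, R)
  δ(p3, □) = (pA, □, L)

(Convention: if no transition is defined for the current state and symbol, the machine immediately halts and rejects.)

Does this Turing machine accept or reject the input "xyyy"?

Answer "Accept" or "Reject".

Execution trace:
Initial: [p0]xyyy
Step 1: δ(p0, x) = (pA, □, L) → [pA]□□yyy

The machine reaches the accept state pA and halts.

Answer: Accept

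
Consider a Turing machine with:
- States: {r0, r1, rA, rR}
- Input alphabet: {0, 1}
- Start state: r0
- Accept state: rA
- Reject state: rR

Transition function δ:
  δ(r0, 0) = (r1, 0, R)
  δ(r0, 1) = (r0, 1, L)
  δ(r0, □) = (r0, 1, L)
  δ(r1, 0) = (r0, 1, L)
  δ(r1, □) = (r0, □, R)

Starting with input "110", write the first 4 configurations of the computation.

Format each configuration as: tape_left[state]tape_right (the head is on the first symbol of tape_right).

Transitions applied:
Step 1: δ(r0, 1) = (r0, 1, L)
Step 2: δ(r0, □) = (r0, 1, L)
Step 3: δ(r0, □) = (r0, 1, L)

The first 4 configurations are:
[r0]110 ⊢ [r0]□110 ⊢ [r0]□1110 ⊢ [r0]□11110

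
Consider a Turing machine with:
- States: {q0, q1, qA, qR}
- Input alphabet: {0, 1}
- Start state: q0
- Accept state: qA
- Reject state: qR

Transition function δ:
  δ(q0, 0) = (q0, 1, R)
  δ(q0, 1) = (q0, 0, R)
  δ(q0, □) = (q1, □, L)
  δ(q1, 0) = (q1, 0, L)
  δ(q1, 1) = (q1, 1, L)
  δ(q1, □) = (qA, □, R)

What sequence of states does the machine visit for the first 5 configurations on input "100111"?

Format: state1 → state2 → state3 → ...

Execution trace:
Initial: [q0]100111
Step 1: δ(q0, 1) = (q0, 0, R) → 0[q0]00111
Step 2: δ(q0, 0) = (q0, 1, R) → 01[q0]0111
Step 3: δ(q0, 0) = (q0, 1, R) → 011[q0]111
Step 4: δ(q0, 1) = (q0, 0, R) → 0110[q0]11

State sequence: q0 → q0 → q0 → q0 → q0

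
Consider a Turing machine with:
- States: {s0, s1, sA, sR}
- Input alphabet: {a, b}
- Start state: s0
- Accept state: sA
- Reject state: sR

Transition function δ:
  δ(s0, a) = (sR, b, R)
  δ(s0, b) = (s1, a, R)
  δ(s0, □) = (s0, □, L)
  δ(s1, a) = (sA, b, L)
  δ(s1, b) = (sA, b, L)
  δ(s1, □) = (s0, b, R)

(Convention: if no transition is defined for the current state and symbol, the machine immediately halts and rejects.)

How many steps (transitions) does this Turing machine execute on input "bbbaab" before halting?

Execution trace:
Initial: [s0]bbbaab
Step 1: δ(s0, b) = (s1, a, R) → a[s1]bbaab
Step 2: δ(s1, b) = (sA, b, L) → [sA]abbaab

The machine reaches the accept state sA and halts.

The machine executed 2 steps before halting.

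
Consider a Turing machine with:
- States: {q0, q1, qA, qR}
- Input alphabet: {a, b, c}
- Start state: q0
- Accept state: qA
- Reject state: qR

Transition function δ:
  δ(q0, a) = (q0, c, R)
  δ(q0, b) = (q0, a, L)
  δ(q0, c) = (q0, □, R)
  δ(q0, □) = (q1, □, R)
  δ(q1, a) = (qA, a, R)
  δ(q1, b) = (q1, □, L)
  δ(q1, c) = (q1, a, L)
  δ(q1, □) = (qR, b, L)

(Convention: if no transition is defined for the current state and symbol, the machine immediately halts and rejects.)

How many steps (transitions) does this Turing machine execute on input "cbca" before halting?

Execution trace:
Initial: [q0]cbca
Step 1: δ(q0, c) = (q0, □, R) → □[q0]bca
Step 2: δ(q0, b) = (q0, a, L) → [q0]□aca
Step 3: δ(q0, □) = (q1, □, R) → □[q1]aca
Step 4: δ(q1, a) = (qA, a, R) → □a[qA]ca

The machine reaches the accept state qA and halts.

The machine executed 4 steps before halting.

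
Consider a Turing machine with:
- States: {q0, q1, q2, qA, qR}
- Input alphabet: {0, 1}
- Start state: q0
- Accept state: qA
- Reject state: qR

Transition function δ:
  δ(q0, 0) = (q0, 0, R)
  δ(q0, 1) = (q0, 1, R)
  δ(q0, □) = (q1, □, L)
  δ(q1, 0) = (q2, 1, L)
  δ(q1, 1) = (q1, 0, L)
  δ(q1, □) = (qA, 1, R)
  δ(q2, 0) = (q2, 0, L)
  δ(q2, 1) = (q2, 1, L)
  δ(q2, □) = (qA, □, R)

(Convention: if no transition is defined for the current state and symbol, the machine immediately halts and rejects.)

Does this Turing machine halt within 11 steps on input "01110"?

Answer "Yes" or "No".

Execution trace:
Initial: [q0]01110
Step 1: δ(q0, 0) = (q0, 0, R) → 0[q0]1110
Step 2: δ(q0, 1) = (q0, 1, R) → 01[q0]110
Step 3: δ(q0, 1) = (q0, 1, R) → 011[q0]10
Step 4: δ(q0, 1) = (q0, 1, R) → 0111[q0]0
Step 5: δ(q0, 0) = (q0, 0, R) → 01110[q0]□
Step 6: δ(q0, □) = (q1, □, L) → 0111[q1]0□
Step 7: δ(q1, 0) = (q2, 1, L) → 011[q2]11□
Step 8: δ(q2, 1) = (q2, 1, L) → 01[q2]111□
Step 9: δ(q2, 1) = (q2, 1, L) → 0[q2]1111□
Step 10: δ(q2, 1) = (q2, 1, L) → [q2]01111□
Step 11: δ(q2, 0) = (q2, 0, L) → [q2]□01111□

The machine has not reached a halting state after 11 steps.
The machine did not halt within the 11-step bound.

Answer: No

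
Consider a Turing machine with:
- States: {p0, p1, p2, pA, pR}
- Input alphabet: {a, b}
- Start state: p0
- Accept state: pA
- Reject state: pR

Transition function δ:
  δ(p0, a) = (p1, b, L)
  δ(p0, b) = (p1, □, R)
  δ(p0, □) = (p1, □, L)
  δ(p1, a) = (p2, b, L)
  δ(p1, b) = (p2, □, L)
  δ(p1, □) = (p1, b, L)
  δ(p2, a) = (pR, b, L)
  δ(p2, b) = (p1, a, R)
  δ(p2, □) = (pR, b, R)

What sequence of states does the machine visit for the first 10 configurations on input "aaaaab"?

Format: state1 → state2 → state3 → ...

Execution trace:
Initial: [p0]aaaaab
Step 1: δ(p0, a) = (p1, b, L) → [p1]□baaaab
Step 2: δ(p1, □) = (p1, b, L) → [p1]□bbaaaab
Step 3: δ(p1, □) = (p1, b, L) → [p1]□bbbaaaab
Step 4: δ(p1, □) = (p1, b, L) → [p1]□bbbbaaaab
Step 5: δ(p1, □) = (p1, b, L) → [p1]□bbbbbaaaab
Step 6: δ(p1, □) = (p1, b, L) → [p1]□bbbbbbaaaab
Step 7: δ(p1, □) = (p1, b, L) → [p1]□bbbbbbbaaaab
Step 8: δ(p1, □) = (p1, b, L) → [p1]□bbbbbbbbaaaab
Step 9: δ(p1, □) = (p1, b, L) → [p1]□bbbbbbbbbaaaab

State sequence: p0 → p1 → p1 → p1 → p1 → p1 → p1 → p1 → p1 → p1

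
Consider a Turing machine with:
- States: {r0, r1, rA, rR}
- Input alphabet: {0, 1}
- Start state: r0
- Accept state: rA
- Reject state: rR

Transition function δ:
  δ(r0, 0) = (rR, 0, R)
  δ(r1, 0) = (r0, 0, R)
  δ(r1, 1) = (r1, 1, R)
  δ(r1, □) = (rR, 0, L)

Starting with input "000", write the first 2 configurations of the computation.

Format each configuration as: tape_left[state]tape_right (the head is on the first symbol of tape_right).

Transitions applied:
Step 1: δ(r0, 0) = (rR, 0, R)

The first 2 configurations are:
[r0]000 ⊢ 0[rR]00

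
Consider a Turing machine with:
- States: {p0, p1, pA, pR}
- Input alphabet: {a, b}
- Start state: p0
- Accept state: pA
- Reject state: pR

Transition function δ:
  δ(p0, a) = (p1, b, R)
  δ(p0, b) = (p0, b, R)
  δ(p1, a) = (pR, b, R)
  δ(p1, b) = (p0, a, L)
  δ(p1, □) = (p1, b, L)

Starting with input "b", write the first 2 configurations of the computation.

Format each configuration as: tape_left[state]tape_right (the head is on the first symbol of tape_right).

Transitions applied:
Step 1: δ(p0, b) = (p0, b, R)

The first 2 configurations are:
[p0]b ⊢ b[p0]□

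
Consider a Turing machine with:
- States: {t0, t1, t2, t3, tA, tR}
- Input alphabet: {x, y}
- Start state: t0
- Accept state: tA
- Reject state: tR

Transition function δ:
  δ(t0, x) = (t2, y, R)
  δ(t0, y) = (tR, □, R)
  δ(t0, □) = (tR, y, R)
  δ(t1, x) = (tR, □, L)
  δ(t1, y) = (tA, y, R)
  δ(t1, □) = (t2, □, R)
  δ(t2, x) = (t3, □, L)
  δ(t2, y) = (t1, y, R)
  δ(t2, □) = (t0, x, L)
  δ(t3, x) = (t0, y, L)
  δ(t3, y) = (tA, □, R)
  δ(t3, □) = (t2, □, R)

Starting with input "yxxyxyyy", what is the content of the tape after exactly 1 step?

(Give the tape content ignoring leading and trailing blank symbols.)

Execution trace:
Initial: [t0]yxxyxyyy
Step 1: δ(t0, y) = (tR, □, R) → □[tR]xxyxyyy

The machine reaches the reject state tR and halts.

After 1 step, the tape (ignoring leading/trailing blanks) is: xxyxyyy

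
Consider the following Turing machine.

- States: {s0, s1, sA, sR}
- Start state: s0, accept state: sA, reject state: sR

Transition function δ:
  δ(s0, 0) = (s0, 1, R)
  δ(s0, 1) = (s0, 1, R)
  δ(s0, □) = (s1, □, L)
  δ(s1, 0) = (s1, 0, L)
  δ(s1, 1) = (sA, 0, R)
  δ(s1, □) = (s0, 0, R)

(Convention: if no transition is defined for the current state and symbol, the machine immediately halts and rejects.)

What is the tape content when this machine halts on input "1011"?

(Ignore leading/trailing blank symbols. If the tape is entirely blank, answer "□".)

Execution trace:
Initial: [s0]1011
Step 1: δ(s0, 1) = (s0, 1, R) → 1[s0]011
Step 2: δ(s0, 0) = (s0, 1, R) → 11[s0]11
Step 3: δ(s0, 1) = (s0, 1, R) → 111[s0]1
Step 4: δ(s0, 1) = (s0, 1, R) → 1111[s0]□
Step 5: δ(s0, □) = (s1, □, L) → 111[s1]1□
Step 6: δ(s1, 1) = (sA, 0, R) → 1110[sA]□

The machine reaches the accept state sA and halts.

Final tape (ignoring leading/trailing blanks): 1110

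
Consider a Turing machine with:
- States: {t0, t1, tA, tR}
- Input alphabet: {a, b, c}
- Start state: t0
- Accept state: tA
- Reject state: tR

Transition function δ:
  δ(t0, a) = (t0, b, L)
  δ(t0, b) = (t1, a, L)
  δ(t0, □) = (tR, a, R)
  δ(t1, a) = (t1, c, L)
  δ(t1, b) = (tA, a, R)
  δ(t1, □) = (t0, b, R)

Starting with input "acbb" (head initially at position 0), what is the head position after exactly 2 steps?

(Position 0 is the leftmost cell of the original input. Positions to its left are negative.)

Execution trace (head position shown):
Step 0: [t0]acbb  (head at position 0)
Step 1: move left → [t0]□bcbb  (head at position -1)
Step 2: move right → a[tR]bcbb  (head at position 0)

After 2 steps, the head is at position 0.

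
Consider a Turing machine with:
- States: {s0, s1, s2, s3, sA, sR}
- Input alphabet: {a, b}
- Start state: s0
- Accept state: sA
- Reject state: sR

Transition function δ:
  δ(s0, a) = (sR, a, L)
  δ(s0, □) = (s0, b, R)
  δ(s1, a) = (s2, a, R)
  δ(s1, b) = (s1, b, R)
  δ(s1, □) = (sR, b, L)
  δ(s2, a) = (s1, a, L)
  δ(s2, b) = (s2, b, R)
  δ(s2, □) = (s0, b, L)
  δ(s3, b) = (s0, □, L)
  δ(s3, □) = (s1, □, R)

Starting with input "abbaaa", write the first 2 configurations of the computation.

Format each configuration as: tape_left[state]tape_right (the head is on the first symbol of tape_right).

Transitions applied:
Step 1: δ(s0, a) = (sR, a, L)

The first 2 configurations are:
[s0]abbaaa ⊢ [sR]□abbaaa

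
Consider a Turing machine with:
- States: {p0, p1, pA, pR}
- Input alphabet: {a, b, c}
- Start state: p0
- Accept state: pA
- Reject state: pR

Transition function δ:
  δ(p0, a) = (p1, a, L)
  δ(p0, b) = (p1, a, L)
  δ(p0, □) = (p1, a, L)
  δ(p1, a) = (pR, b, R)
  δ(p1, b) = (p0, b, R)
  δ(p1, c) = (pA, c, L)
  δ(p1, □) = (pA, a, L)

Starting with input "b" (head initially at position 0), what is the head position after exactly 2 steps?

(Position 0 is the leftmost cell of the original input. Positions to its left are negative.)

Execution trace (head position shown):
Step 0: [p0]b  (head at position 0)
Step 1: move left → [p1]□a  (head at position -1)
Step 2: move left → [pA]□aa  (head at position -2)

After 2 steps, the head is at position -2.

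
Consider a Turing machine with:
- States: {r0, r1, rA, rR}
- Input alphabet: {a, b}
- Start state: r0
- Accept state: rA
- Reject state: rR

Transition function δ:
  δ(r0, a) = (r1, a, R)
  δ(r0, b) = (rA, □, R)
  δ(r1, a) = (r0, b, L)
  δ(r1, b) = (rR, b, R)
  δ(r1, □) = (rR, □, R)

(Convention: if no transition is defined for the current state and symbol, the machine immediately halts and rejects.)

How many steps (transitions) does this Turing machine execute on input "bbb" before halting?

Execution trace:
Initial: [r0]bbb
Step 1: δ(r0, b) = (rA, □, R) → □[rA]bb

The machine reaches the accept state rA and halts.

The machine executed 1 step before halting.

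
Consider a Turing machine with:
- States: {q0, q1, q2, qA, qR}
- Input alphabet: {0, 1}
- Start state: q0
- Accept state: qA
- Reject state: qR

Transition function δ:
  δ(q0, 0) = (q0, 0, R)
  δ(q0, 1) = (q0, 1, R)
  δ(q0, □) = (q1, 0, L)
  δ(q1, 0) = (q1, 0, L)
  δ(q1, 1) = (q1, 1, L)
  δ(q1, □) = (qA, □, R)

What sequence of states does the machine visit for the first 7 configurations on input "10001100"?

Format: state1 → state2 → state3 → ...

Execution trace:
Initial: [q0]10001100
Step 1: δ(q0, 1) = (q0, 1, R) → 1[q0]0001100
Step 2: δ(q0, 0) = (q0, 0, R) → 10[q0]001100
Step 3: δ(q0, 0) = (q0, 0, R) → 100[q0]01100
Step 4: δ(q0, 0) = (q0, 0, R) → 1000[q0]1100
Step 5: δ(q0, 1) = (q0, 1, R) → 10001[q0]100
Step 6: δ(q0, 1) = (q0, 1, R) → 100011[q0]00

State sequence: q0 → q0 → q0 → q0 → q0 → q0 → q0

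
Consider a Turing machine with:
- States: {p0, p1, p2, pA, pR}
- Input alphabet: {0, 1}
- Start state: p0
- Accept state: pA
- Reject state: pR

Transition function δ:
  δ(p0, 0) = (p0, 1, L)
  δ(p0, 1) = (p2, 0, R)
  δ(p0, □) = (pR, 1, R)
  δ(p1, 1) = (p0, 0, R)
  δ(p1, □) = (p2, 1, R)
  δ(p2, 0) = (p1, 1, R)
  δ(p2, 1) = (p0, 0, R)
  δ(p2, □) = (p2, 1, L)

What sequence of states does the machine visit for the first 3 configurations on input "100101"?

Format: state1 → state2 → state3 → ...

Execution trace:
Initial: [p0]100101
Step 1: δ(p0, 1) = (p2, 0, R) → 0[p2]00101
Step 2: δ(p2, 0) = (p1, 1, R) → 01[p1]0101

No transition is defined for δ(p1, 0). By convention the machine halts and rejects.

State sequence: p0 → p2 → p1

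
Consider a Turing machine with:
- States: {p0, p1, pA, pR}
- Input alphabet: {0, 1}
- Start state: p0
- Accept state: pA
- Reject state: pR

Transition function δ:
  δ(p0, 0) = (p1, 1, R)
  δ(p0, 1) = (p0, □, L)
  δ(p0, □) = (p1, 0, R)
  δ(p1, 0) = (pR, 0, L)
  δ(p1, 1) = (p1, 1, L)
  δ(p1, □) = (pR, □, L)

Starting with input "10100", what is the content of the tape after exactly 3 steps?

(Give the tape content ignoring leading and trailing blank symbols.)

Execution trace:
Initial: [p0]10100
Step 1: δ(p0, 1) = (p0, □, L) → [p0]□□0100
Step 2: δ(p0, □) = (p1, 0, R) → 0[p1]□0100
Step 3: δ(p1, □) = (pR, □, L) → [pR]0□0100

The machine reaches the reject state pR and halts.

After 3 steps, the tape (ignoring leading/trailing blanks) is: 0□0100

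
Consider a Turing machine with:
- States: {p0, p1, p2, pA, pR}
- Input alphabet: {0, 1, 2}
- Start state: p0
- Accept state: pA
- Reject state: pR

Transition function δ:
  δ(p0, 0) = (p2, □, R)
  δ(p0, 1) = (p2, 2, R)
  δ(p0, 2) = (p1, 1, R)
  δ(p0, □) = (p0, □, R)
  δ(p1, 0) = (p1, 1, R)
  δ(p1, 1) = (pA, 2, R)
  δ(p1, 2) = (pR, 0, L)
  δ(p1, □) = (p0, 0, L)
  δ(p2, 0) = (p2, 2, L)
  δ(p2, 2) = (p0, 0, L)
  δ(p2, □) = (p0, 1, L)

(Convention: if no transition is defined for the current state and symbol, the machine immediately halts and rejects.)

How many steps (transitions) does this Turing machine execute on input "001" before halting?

Execution trace:
Initial: [p0]001
Step 1: δ(p0, 0) = (p2, □, R) → □[p2]01
Step 2: δ(p2, 0) = (p2, 2, L) → [p2]□21
Step 3: δ(p2, □) = (p0, 1, L) → [p0]□121
Step 4: δ(p0, □) = (p0, □, R) → □[p0]121
Step 5: δ(p0, 1) = (p2, 2, R) → □2[p2]21
Step 6: δ(p2, 2) = (p0, 0, L) → □[p0]201
Step 7: δ(p0, 2) = (p1, 1, R) → □1[p1]01
Step 8: δ(p1, 0) = (p1, 1, R) → □11[p1]1
Step 9: δ(p1, 1) = (pA, 2, R) → □112[pA]□

The machine reaches the accept state pA and halts.

The machine executed 9 steps before halting.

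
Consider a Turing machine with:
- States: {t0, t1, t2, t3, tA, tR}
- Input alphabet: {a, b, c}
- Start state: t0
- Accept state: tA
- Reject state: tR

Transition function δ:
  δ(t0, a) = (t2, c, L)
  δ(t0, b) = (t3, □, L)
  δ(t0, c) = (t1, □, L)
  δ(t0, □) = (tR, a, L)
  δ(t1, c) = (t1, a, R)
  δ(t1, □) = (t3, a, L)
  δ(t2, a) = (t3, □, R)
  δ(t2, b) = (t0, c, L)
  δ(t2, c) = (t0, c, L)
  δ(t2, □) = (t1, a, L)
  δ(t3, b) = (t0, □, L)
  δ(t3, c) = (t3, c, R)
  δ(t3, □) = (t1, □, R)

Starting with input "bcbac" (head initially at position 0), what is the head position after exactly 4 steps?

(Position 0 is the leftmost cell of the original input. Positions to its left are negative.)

Execution trace (head position shown):
Step 0: [t0]bcbac  (head at position 0)
Step 1: move left → [t3]□□cbac  (head at position -1)
Step 2: move right → □[t1]□cbac  (head at position 0)
Step 3: move left → [t3]□acbac  (head at position -1)
Step 4: move right → □[t1]acbac  (head at position 0)

After 4 steps, the head is at position 0.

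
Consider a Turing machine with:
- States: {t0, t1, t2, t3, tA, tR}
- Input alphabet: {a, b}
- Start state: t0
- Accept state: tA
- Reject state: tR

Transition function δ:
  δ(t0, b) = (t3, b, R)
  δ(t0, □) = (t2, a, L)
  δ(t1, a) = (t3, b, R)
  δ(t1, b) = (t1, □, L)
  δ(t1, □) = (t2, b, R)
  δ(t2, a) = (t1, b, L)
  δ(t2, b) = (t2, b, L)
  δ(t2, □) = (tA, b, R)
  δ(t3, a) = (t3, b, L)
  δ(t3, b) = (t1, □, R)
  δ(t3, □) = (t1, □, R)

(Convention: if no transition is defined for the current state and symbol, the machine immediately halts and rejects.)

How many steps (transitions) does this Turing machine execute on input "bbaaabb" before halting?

Execution trace:
Initial: [t0]bbaaabb
Step 1: δ(t0, b) = (t3, b, R) → b[t3]baaabb
Step 2: δ(t3, b) = (t1, □, R) → b□[t1]aaabb
Step 3: δ(t1, a) = (t3, b, R) → b□b[t3]aabb
Step 4: δ(t3, a) = (t3, b, L) → b□[t3]bbabb
Step 5: δ(t3, b) = (t1, □, R) → b□□[t1]babb
Step 6: δ(t1, b) = (t1, □, L) → b□[t1]□□abb
Step 7: δ(t1, □) = (t2, b, R) → b□b[t2]□abb
Step 8: δ(t2, □) = (tA, b, R) → b□bb[tA]abb

The machine reaches the accept state tA and halts.

The machine executed 8 steps before halting.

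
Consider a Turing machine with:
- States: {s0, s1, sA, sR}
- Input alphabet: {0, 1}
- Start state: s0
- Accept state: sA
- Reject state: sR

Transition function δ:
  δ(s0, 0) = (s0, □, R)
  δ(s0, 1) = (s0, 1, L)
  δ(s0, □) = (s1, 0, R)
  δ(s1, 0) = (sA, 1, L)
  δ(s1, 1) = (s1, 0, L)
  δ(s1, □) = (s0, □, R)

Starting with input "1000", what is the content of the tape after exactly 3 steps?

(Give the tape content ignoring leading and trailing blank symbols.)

Execution trace:
Initial: [s0]1000
Step 1: δ(s0, 1) = (s0, 1, L) → [s0]□1000
Step 2: δ(s0, □) = (s1, 0, R) → 0[s1]1000
Step 3: δ(s1, 1) = (s1, 0, L) → [s1]00000

After 3 steps, the tape (ignoring leading/trailing blanks) is: 00000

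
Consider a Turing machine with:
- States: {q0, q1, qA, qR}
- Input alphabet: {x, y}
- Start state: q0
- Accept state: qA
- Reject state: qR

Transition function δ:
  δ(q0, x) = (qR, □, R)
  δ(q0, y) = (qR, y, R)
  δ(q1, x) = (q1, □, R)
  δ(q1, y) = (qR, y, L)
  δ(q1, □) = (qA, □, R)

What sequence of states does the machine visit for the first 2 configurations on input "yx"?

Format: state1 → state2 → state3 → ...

Execution trace:
Initial: [q0]yx
Step 1: δ(q0, y) = (qR, y, R) → y[qR]x

The machine reaches the reject state qR and halts.

State sequence: q0 → qR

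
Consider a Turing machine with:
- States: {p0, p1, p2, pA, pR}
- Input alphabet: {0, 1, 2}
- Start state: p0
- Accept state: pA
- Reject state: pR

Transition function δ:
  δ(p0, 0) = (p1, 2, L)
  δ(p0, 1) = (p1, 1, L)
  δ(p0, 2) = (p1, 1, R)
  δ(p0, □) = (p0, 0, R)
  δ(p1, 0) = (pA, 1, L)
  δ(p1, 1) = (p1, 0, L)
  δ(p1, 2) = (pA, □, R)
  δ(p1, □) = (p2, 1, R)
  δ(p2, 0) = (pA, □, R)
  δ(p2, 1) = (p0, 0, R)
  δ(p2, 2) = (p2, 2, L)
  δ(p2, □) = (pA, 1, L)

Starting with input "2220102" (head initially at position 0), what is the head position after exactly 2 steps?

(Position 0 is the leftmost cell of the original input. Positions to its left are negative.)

Execution trace (head position shown):
Step 0: [p0]2220102  (head at position 0)
Step 1: move right → 1[p1]220102  (head at position 1)
Step 2: move right → 1□[pA]20102  (head at position 2)

After 2 steps, the head is at position 2.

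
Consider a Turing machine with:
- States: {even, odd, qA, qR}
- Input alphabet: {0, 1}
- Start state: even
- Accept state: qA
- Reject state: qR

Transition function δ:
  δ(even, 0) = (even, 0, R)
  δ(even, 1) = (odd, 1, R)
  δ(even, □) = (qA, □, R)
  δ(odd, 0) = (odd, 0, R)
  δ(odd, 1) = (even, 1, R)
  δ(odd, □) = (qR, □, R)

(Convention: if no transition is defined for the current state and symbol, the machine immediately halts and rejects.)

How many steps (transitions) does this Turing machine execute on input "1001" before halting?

Execution trace:
Initial: [even]1001
Step 1: δ(even, 1) = (odd, 1, R) → 1[odd]001
Step 2: δ(odd, 0) = (odd, 0, R) → 10[odd]01
Step 3: δ(odd, 0) = (odd, 0, R) → 100[odd]1
Step 4: δ(odd, 1) = (even, 1, R) → 1001[even]□
Step 5: δ(even, □) = (qA, □, R) → 1001□[qA]□

The machine reaches the accept state qA and halts.

The machine executed 5 steps before halting.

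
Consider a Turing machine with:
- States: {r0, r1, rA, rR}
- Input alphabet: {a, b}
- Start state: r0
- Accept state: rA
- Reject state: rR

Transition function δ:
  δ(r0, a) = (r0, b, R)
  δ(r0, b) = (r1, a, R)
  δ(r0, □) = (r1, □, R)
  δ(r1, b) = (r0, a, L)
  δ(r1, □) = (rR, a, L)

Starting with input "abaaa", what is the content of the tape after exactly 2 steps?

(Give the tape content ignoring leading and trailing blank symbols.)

Execution trace:
Initial: [r0]abaaa
Step 1: δ(r0, a) = (r0, b, R) → b[r0]baaa
Step 2: δ(r0, b) = (r1, a, R) → ba[r1]aaa

No transition is defined for δ(r1, a). By convention the machine halts and rejects.

After 2 steps, the tape (ignoring leading/trailing blanks) is: baaaa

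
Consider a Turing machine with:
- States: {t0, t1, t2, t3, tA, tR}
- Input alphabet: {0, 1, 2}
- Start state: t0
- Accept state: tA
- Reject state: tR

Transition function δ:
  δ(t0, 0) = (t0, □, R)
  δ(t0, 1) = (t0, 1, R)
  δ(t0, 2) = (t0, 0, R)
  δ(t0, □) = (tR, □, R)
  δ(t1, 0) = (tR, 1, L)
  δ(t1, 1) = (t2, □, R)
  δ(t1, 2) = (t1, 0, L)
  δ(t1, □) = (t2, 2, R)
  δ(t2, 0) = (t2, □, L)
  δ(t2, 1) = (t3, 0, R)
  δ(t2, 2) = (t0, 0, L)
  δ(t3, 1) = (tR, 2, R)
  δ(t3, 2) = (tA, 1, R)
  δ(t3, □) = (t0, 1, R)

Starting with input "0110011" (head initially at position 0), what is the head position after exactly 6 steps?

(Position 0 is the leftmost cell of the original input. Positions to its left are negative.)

Execution trace (head position shown):
Step 0: [t0]0110011  (head at position 0)
Step 1: move right → □[t0]110011  (head at position 1)
Step 2: move right → □1[t0]10011  (head at position 2)
Step 3: move right → □11[t0]0011  (head at position 3)
Step 4: move right → □11□[t0]011  (head at position 4)
Step 5: move right → □11□□[t0]11  (head at position 5)
Step 6: move right → □11□□1[t0]1  (head at position 6)

After 6 steps, the head is at position 6.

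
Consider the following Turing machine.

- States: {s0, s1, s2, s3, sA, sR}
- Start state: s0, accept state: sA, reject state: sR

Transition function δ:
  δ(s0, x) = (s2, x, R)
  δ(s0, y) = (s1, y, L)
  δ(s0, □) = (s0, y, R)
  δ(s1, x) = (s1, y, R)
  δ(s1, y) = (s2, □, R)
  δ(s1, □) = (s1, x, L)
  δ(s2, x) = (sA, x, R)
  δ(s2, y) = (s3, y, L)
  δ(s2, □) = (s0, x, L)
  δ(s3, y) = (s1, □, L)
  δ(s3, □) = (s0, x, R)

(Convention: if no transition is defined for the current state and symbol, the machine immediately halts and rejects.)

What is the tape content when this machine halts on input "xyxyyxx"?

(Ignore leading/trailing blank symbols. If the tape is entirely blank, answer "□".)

Execution trace:
Initial: [s0]xyxyyxx
Step 1: δ(s0, x) = (s2, x, R) → x[s2]yxyyxx
Step 2: δ(s2, y) = (s3, y, L) → [s3]xyxyyxx

No transition is defined for δ(s3, x). By convention the machine halts and rejects.

Final tape (ignoring leading/trailing blanks): xyxyyxx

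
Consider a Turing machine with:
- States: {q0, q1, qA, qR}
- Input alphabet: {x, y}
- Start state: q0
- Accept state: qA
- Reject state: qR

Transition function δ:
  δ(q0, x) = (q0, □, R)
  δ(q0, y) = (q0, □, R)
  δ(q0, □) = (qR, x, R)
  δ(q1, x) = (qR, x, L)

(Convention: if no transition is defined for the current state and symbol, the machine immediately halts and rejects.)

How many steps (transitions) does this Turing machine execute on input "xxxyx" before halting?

Execution trace:
Initial: [q0]xxxyx
Step 1: δ(q0, x) = (q0, □, R) → □[q0]xxyx
Step 2: δ(q0, x) = (q0, □, R) → □□[q0]xyx
Step 3: δ(q0, x) = (q0, □, R) → □□□[q0]yx
Step 4: δ(q0, y) = (q0, □, R) → □□□□[q0]x
Step 5: δ(q0, x) = (q0, □, R) → □□□□□[q0]□
Step 6: δ(q0, □) = (qR, x, R) → □□□□□x[qR]□

The machine reaches the reject state qR and halts.

The machine executed 6 steps before halting.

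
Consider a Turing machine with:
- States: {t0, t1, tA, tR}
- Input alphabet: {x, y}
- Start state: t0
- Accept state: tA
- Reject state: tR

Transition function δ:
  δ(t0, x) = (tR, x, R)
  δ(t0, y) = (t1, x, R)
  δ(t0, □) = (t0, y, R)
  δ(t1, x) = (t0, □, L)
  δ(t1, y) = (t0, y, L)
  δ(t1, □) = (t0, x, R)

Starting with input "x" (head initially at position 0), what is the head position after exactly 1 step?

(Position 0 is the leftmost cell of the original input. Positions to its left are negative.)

Execution trace (head position shown):
Step 0: [t0]x  (head at position 0)
Step 1: move right → x[tR]□  (head at position 1)

After 1 step, the head is at position 1.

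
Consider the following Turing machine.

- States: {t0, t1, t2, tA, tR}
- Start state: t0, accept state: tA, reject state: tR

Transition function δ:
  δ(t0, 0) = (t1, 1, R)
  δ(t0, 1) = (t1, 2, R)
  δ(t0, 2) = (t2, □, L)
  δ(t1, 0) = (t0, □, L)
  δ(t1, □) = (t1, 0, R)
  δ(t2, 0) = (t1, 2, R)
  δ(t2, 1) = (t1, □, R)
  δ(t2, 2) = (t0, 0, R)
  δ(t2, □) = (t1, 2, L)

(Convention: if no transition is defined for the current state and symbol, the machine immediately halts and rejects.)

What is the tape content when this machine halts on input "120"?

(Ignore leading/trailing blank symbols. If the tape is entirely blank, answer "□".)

Execution trace:
Initial: [t0]120
Step 1: δ(t0, 1) = (t1, 2, R) → 2[t1]20

No transition is defined for δ(t1, 2). By convention the machine halts and rejects.

Final tape (ignoring leading/trailing blanks): 220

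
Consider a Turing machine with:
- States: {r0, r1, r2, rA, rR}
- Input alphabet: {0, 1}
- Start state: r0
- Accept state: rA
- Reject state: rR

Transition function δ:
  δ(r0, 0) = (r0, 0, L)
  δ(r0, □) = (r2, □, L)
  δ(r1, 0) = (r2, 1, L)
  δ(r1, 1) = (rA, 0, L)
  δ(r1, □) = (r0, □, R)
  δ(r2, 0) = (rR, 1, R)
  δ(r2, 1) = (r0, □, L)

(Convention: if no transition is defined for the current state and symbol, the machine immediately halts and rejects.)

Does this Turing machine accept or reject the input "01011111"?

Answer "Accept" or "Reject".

Execution trace:
Initial: [r0]01011111
Step 1: δ(r0, 0) = (r0, 0, L) → [r0]□01011111
Step 2: δ(r0, □) = (r2, □, L) → [r2]□□01011111

No transition is defined for δ(r2, □). By convention the machine halts and rejects.

Answer: Reject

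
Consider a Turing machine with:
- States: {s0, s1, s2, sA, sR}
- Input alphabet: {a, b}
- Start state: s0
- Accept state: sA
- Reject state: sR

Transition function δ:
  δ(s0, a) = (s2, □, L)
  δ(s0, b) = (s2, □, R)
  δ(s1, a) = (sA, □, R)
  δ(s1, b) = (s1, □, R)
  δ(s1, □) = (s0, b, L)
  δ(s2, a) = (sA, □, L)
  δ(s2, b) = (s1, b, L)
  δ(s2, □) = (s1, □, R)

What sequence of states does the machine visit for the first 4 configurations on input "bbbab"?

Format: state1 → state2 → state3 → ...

Execution trace:
Initial: [s0]bbbab
Step 1: δ(s0, b) = (s2, □, R) → □[s2]bbab
Step 2: δ(s2, b) = (s1, b, L) → [s1]□bbab
Step 3: δ(s1, □) = (s0, b, L) → [s0]□bbbab

No transition is defined for δ(s0, □). By convention the machine halts and rejects.

State sequence: s0 → s2 → s1 → s0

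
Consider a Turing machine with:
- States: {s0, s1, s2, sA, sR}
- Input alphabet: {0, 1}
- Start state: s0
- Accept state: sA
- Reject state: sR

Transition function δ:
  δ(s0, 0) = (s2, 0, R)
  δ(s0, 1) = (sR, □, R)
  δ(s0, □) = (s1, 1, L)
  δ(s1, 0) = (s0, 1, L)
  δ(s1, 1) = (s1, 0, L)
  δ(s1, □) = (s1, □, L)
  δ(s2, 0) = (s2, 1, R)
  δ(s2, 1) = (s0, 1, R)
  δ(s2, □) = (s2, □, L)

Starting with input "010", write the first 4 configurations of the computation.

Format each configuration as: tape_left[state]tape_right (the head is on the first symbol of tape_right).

Transitions applied:
Step 1: δ(s0, 0) = (s2, 0, R)
Step 2: δ(s2, 1) = (s0, 1, R)
Step 3: δ(s0, 0) = (s2, 0, R)

The first 4 configurations are:
[s0]010 ⊢ 0[s2]10 ⊢ 01[s0]0 ⊢ 010[s2]□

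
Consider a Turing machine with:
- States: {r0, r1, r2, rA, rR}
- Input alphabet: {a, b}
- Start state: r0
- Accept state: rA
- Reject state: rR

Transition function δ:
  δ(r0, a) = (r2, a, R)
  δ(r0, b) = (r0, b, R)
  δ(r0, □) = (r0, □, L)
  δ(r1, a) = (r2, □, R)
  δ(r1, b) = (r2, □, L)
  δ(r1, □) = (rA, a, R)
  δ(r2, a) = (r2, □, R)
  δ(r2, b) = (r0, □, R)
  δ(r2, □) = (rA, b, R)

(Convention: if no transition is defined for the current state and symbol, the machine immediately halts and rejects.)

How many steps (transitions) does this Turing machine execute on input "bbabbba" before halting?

Execution trace:
Initial: [r0]bbabbba
Step 1: δ(r0, b) = (r0, b, R) → b[r0]babbba
Step 2: δ(r0, b) = (r0, b, R) → bb[r0]abbba
Step 3: δ(r0, a) = (r2, a, R) → bba[r2]bbba
Step 4: δ(r2, b) = (r0, □, R) → bba□[r0]bba
Step 5: δ(r0, b) = (r0, b, R) → bba□b[r0]ba
Step 6: δ(r0, b) = (r0, b, R) → bba□bb[r0]a
Step 7: δ(r0, a) = (r2, a, R) → bba□bba[r2]□
Step 8: δ(r2, □) = (rA, b, R) → bba□bbab[rA]□

The machine reaches the accept state rA and halts.

The machine executed 8 steps before halting.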